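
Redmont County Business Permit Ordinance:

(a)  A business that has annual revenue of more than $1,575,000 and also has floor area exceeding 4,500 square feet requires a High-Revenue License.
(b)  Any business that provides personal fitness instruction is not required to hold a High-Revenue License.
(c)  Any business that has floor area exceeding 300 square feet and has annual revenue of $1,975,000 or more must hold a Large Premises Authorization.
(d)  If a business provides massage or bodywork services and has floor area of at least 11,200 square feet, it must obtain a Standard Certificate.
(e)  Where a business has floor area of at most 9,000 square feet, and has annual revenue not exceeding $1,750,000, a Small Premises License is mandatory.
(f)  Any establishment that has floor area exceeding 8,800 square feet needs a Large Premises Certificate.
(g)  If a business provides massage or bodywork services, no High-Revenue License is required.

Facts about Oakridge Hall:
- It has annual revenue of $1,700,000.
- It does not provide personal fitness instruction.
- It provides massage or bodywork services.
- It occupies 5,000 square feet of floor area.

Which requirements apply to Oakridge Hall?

(a) revenue $1,700,000 > $1,575,000; floor area 5,000 square feet > 4,500 square feet → High-Revenue License required.
(b) does not provide personal fitness instruction → High-Revenue License exemption does not apply.
(c) floor area 5,000 square feet > 300 square feet; revenue $1,700,000 < $1,975,000 → Large Premises Authorization not required.
(d) provides massage or bodywork services; floor area 5,000 square feet < 11,200 square feet → Standard Certificate not required.
(e) floor area 5,000 square feet ≤ 9,000 square feet; revenue $1,700,000 ≤ $1,750,000 → Small Premises License required.
(f) floor area 5,000 square feet ≤ 8,800 square feet → Large Premises Certificate not required.
(g) provides massage or bodywork services → exempt from High-Revenue License.

Small Premises License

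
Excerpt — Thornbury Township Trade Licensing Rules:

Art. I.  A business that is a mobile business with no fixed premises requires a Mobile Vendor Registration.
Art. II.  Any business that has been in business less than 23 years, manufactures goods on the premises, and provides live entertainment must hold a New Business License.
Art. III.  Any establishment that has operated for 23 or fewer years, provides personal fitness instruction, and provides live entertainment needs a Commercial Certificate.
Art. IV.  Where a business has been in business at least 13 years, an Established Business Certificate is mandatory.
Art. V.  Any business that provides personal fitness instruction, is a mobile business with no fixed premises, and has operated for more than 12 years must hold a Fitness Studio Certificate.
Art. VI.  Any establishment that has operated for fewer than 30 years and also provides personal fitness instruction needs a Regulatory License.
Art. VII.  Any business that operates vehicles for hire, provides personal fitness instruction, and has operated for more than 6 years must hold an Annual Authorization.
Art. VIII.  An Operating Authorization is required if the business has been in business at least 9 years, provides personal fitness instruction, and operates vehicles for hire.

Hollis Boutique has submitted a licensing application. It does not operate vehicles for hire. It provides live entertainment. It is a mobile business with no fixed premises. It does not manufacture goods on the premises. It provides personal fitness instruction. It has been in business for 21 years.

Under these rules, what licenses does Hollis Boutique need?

Commercial Certificate, Established Business Certificate, Fitness Studio Certificate, Mobile Vendor Registration, Regulatory License

Art. I. is a mobile business with no fixed premises → Mobile Vendor Registration required.
Art. II. years in business 21 < 23; does not manufacture goods on the premises; provides live entertainment → New Business License not required.
Art. III. years in business 21 ≤ 23; provides personal fitness instruction; provides live entertainment → Commercial Certificate required.
Art. IV. years in business 21 ≥ 13 → Established Business Certificate required.
Art. V. provides personal fitness instruction; is a mobile business with no fixed premises; years in business 21 > 12 → Fitness Studio Certificate required.
Art. VI. years in business 21 < 30; provides personal fitness instruction → Regulatory License required.
Art. VII. does not operate vehicles for hire; provides personal fitness instruction; years in business 21 > 6 → Annual Authorization not required.
Art. VIII. years in business 21 ≥ 9; provides personal fitness instruction; does not operate vehicles for hire → Operating Authorization not required.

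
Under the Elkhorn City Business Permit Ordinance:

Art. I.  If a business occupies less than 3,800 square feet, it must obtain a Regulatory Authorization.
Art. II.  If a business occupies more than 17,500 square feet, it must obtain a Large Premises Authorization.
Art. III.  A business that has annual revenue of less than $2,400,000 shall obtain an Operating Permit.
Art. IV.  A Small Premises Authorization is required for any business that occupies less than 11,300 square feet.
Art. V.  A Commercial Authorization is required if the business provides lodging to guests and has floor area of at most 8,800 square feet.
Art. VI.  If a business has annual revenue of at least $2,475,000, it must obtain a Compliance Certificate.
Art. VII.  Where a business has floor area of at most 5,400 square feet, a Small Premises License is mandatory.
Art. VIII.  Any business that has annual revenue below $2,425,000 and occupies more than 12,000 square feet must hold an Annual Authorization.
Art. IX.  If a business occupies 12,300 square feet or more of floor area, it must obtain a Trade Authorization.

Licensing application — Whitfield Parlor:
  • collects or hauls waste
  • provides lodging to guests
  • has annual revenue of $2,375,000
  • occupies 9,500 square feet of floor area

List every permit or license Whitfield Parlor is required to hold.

Art. I. floor area 9,500 square feet ≥ 3,800 square feet → Regulatory Authorization not required.
Art. II. floor area 9,500 square feet ≤ 17,500 square feet → Large Premises Authorization not required.
Art. III. revenue $2,375,000 < $2,400,000 → Operating Permit required.
Art. IV. floor area 9,500 square feet < 11,300 square feet → Small Premises Authorization required.
Art. V. provides lodging to guests; floor area 9,500 square feet > 8,800 square feet → Commercial Authorization not required.
Art. VI. revenue $2,375,000 < $2,475,000 → Compliance Certificate not required.
Art. VII. floor area 9,500 square feet > 5,400 square feet → Small Premises License not required.
Art. VIII. revenue $2,375,000 < $2,425,000; floor area 9,500 square feet ≤ 12,000 square feet → Annual Authorization not required.
Art. IX. floor area 9,500 square feet < 12,300 square feet → Trade Authorization not required.

Operating Permit, Small Premises Authorization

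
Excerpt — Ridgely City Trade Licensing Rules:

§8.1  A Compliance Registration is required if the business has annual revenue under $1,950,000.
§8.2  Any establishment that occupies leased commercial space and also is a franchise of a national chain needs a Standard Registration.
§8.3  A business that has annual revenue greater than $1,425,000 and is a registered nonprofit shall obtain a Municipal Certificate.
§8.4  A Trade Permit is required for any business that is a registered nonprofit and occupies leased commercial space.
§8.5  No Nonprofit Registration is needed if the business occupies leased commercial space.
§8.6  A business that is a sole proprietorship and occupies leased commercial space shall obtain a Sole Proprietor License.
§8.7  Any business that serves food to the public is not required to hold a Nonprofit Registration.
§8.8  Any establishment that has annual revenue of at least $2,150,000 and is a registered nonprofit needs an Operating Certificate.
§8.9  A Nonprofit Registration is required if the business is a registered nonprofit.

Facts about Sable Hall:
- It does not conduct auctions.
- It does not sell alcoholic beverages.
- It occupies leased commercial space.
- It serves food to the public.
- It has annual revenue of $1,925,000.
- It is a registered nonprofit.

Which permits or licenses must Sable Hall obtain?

§8.1 revenue $1,925,000 < $1,950,000 → Compliance Registration required.
§8.2 occupies leased commercial space; is a registered nonprofit (not: is a franchise of a national chain) → Standard Registration not required.
§8.3 revenue $1,925,000 > $1,425,000; is a registered nonprofit → Municipal Certificate required.
§8.4 is a registered nonprofit; occupies leased commercial space → Trade Permit required.
§8.5 occupies leased commercial space → exempt from Nonprofit Registration.
§8.6 is a registered nonprofit (not: is a sole proprietorship); occupies leased commercial space → Sole Proprietor License not required.
§8.7 serves food to the public → exempt from Nonprofit Registration.
§8.8 revenue $1,925,000 < $2,150,000; is a registered nonprofit → Operating Certificate not required.
§8.9 is a registered nonprofit → Nonprofit Registration required.

Compliance Registration, Municipal Certificate, Trade Permit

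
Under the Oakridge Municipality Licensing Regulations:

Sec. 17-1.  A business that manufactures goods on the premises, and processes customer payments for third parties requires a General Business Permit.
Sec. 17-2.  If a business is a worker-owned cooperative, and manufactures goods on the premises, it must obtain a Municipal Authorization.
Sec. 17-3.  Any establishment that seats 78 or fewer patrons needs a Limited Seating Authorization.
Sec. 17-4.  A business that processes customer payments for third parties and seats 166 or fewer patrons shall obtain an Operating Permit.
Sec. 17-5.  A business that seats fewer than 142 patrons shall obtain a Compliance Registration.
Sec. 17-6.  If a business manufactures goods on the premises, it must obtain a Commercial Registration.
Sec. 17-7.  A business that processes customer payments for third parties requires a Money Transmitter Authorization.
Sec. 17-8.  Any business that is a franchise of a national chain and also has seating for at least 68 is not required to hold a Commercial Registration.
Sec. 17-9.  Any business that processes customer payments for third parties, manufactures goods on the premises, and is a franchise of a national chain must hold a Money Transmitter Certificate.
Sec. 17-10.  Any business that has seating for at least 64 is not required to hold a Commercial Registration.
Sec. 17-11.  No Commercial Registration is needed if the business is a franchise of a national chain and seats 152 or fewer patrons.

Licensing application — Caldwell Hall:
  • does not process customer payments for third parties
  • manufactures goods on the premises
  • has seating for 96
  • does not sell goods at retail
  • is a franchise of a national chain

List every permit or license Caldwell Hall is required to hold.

Sec. 17-1. manufactures goods on the premises; does not process customer payments for third parties → General Business Permit not required.
Sec. 17-2. is a franchise of a national chain (not: is a worker-owned cooperative); manufactures goods on the premises → Municipal Authorization not required.
Sec. 17-3. seating 96 > 78 → Limited Seating Authorization not required.
Sec. 17-4. does not process customer payments for third parties; seating 96 ≤ 166 → Operating Permit not required.
Sec. 17-5. seating 96 < 142 → Compliance Registration required.
Sec. 17-6. manufactures goods on the premises → Commercial Registration required.
Sec. 17-7. does not process customer payments for third parties → Money Transmitter Authorization not required.
Sec. 17-8. is a franchise of a national chain; seating 96 ≥ 68 → exempt from Commercial Registration.
Sec. 17-9. does not process customer payments for third parties; manufactures goods on the premises; is a franchise of a national chain → Money Transmitter Certificate not required.
Sec. 17-10. seating 96 ≥ 64 → exempt from Commercial Registration.
Sec. 17-11. is a franchise of a national chain; seating 96 ≤ 152 → exempt from Commercial Registration.

Compliance Registration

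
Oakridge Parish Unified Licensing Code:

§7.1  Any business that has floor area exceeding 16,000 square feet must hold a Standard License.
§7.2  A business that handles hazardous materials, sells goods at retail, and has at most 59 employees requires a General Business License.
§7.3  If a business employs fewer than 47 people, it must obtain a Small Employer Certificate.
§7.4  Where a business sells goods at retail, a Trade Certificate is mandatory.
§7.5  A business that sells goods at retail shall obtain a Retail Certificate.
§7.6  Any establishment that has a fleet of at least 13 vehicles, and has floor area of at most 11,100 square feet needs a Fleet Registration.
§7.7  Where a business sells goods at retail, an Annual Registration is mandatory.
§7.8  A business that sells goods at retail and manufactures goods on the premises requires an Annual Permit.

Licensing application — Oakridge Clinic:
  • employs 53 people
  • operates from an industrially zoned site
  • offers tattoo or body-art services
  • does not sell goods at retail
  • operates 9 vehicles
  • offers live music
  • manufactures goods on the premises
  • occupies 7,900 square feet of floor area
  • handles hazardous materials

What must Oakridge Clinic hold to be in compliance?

None

§7.1 floor area 7,900 square feet ≤ 16,000 square feet → Standard License not required.
§7.2 handles hazardous materials; does not sell goods at retail; employees 53 ≤ 59 → General Business License not required.
§7.3 employees 53 ≥ 47 → Small Employer Certificate not required.
§7.4 does not sell goods at retail → Trade Certificate not required.
§7.5 does not sell goods at retail → Retail Certificate not required.
§7.6 vehicles 9 < 13; floor area 7,900 square feet ≤ 11,100 square feet → Fleet Registration not required.
§7.7 does not sell goods at retail → Annual Registration not required.
§7.8 does not sell goods at retail; manufactures goods on the premises → Annual Permit not required.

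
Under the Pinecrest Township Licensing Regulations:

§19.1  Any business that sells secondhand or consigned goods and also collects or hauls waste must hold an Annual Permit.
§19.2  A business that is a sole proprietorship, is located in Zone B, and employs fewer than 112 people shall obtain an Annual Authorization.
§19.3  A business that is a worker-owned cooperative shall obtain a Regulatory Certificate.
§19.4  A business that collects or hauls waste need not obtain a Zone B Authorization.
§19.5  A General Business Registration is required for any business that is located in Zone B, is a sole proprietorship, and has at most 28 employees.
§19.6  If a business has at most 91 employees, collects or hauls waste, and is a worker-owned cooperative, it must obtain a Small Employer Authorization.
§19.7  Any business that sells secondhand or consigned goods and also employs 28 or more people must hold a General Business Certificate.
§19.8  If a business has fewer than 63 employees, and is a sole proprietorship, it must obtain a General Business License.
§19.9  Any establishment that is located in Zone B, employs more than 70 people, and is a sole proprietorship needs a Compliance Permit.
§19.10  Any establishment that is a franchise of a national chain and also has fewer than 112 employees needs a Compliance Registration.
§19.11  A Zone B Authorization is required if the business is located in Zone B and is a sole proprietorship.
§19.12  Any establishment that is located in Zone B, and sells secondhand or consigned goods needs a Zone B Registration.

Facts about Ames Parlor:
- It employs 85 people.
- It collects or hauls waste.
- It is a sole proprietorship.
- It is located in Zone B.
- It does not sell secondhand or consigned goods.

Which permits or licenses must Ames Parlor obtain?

§19.1 does not sell secondhand or consigned goods; collects or hauls waste → Annual Permit not required.
§19.2 is a sole proprietorship; is located in Zone B; employees 85 < 112 → Annual Authorization required.
§19.3 is a sole proprietorship (not: is a worker-owned cooperative) → Regulatory Certificate not required.
§19.4 collects or hauls waste → exempt from Zone B Authorization.
§19.5 is located in Zone B; is a sole proprietorship; employees 85 > 28 → General Business Registration not required.
§19.6 employees 85 ≤ 91; collects or hauls waste; is a sole proprietorship (not: is a worker-owned cooperative) → Small Employer Authorization not required.
§19.7 does not sell secondhand or consigned goods; employees 85 ≥ 28 → General Business Certificate not required.
§19.8 employees 85 ≥ 63; is a sole proprietorship → General Business License not required.
§19.9 is located in Zone B; employees 85 > 70; is a sole proprietorship → Compliance Permit required.
§19.10 is a sole proprietorship (not: is a franchise of a national chain); employees 85 < 112 → Compliance Registration not required.
§19.11 is located in Zone B; is a sole proprietorship → Zone B Authorization required.
§19.12 is located in Zone B; does not sell secondhand or consigned goods → Zone B Registration not required.

Annual Authorization, Compliance Permit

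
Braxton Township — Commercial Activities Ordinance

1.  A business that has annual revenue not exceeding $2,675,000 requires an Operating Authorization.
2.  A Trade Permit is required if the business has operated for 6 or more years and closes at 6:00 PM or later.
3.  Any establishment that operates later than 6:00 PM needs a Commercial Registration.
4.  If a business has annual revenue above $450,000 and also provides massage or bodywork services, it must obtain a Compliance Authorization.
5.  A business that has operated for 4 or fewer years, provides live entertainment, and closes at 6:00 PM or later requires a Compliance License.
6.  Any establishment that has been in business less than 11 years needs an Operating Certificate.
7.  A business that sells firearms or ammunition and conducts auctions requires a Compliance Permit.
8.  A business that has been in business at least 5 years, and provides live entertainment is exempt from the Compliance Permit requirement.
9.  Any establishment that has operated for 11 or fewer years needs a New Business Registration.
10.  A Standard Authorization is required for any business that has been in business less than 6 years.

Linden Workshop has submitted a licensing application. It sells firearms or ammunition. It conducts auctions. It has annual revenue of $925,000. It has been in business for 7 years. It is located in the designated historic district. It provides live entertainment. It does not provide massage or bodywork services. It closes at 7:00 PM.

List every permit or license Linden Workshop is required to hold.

Commercial Registration, New Business Registration, Operating Authorization, Operating Certificate, Trade Permit

1. revenue $925,000 ≤ $2,675,000 → Operating Authorization required.
2. years in business 7 ≥ 6; closes 7:00 PM, after 6:00 PM → Trade Permit required.
3. closes 7:00 PM, after 6:00 PM → Commercial Registration required.
4. revenue $925,000 > $450,000; does not provide massage or bodywork services → Compliance Authorization not required.
5. years in business 7 > 4; provides live entertainment; closes 7:00 PM, after 6:00 PM → Compliance License not required.
6. years in business 7 < 11 → Operating Certificate required.
7. sells firearms or ammunition; conducts auctions → Compliance Permit required.
8. years in business 7 ≥ 5; provides live entertainment → exempt from Compliance Permit.
9. years in business 7 ≤ 11 → New Business Registration required.
10. years in business 7 ≥ 6 → Standard Authorization not required.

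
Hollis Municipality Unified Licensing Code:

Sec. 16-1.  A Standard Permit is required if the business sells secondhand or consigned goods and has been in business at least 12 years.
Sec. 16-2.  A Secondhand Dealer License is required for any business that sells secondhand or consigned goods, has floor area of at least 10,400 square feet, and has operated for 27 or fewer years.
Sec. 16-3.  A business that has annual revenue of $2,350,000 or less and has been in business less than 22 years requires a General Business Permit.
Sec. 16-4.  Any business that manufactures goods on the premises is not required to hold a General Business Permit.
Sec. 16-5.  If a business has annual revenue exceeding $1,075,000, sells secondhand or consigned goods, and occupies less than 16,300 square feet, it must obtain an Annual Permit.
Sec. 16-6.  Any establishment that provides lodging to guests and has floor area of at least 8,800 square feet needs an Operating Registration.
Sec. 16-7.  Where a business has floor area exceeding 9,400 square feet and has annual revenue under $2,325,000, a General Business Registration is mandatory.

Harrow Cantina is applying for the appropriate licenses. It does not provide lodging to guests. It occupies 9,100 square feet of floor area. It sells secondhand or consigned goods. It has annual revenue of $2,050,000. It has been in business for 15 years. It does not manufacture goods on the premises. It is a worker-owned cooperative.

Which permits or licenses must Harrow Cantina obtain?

Annual Permit, General Business Permit, Standard Permit

Sec. 16-1. sells secondhand or consigned goods; years in business 15 ≥ 12 → Standard Permit required.
Sec. 16-2. sells secondhand or consigned goods; floor area 9,100 square feet < 10,400 square feet; years in business 15 ≤ 27 → Secondhand Dealer License not required.
Sec. 16-3. revenue $2,050,000 ≤ $2,350,000; years in business 15 < 22 → General Business Permit required.
Sec. 16-4. does not manufacture goods on the premises → General Business Permit exemption does not apply.
Sec. 16-5. revenue $2,050,000 > $1,075,000; sells secondhand or consigned goods; floor area 9,100 square feet < 16,300 square feet → Annual Permit required.
Sec. 16-6. does not provide lodging to guests; floor area 9,100 square feet ≥ 8,800 square feet → Operating Registration not required.
Sec. 16-7. floor area 9,100 square feet ≤ 9,400 square feet; revenue $2,050,000 < $2,325,000 → General Business Registration not required.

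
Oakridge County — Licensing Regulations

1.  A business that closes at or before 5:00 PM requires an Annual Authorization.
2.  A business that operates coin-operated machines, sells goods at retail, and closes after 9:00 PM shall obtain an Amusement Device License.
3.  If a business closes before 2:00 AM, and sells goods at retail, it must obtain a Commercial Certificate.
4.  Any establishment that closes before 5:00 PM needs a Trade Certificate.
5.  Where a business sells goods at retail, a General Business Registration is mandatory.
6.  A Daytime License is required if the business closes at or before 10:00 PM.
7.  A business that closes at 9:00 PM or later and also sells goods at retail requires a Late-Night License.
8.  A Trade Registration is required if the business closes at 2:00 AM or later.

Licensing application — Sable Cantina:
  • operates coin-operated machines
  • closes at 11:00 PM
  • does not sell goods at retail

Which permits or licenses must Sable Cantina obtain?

1. closes 11:00 PM, after 5:00 PM → Annual Authorization not required.
2. operates coin-operated machines; does not sell goods at retail; closes 11:00 PM, after 9:00 PM → Amusement Device License not required.
3. closes 11:00 PM, at/before 2:00 AM; does not sell goods at retail → Commercial Certificate not required.
4. closes 11:00 PM, after 5:00 PM → Trade Certificate not required.
5. does not sell goods at retail → General Business Registration not required.
6. closes 11:00 PM, after 10:00 PM → Daytime License not required.
7. closes 11:00 PM, after 9:00 PM; does not sell goods at retail → Late-Night License not required.
8. closes 11:00 PM, at/before 2:00 AM → Trade Registration not required.

None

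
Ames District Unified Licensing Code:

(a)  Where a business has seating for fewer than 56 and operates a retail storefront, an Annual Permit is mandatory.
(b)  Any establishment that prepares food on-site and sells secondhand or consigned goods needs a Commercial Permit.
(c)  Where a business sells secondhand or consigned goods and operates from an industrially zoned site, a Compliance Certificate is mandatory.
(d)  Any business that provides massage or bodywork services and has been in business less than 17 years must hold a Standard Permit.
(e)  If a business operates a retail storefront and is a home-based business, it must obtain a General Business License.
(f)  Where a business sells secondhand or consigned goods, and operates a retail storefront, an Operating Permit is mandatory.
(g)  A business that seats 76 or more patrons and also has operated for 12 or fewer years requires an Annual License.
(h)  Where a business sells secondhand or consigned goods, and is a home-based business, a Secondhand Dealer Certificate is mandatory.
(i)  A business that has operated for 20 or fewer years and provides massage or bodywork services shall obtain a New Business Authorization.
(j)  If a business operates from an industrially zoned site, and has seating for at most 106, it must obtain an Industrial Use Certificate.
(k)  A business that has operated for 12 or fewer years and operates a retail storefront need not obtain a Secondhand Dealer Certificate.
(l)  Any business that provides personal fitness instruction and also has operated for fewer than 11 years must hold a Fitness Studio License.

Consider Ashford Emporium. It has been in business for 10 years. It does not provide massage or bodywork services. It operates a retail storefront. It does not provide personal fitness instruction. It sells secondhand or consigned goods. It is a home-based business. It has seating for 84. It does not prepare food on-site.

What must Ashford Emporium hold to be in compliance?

Annual License, General Business License, Operating Permit

(a) seating 84 ≥ 56; operates a retail storefront → Annual Permit not required.
(b) does not prepare food on-site; sells secondhand or consigned goods → Commercial Permit not required.
(c) sells secondhand or consigned goods; is a home-based business (not: operates from an industrially zoned site) → Compliance Certificate not required.
(d) does not provide massage or bodywork services; years in business 10 < 17 → Standard Permit not required.
(e) operates a retail storefront; is a home-based business → General Business License required.
(f) sells secondhand or consigned goods; operates a retail storefront → Operating Permit required.
(g) seating 84 ≥ 76; years in business 10 ≤ 12 → Annual License required.
(h) sells secondhand or consigned goods; is a home-based business → Secondhand Dealer Certificate required.
(i) years in business 10 ≤ 20; does not provide massage or bodywork services → New Business Authorization not required.
(j) is a home-based business (not: operates from an industrially zoned site); seating 84 ≤ 106 → Industrial Use Certificate not required.
(k) years in business 10 ≤ 12; operates a retail storefront → exempt from Secondhand Dealer Certificate.
(l) does not provide personal fitness instruction; years in business 10 < 11 → Fitness Studio License not required.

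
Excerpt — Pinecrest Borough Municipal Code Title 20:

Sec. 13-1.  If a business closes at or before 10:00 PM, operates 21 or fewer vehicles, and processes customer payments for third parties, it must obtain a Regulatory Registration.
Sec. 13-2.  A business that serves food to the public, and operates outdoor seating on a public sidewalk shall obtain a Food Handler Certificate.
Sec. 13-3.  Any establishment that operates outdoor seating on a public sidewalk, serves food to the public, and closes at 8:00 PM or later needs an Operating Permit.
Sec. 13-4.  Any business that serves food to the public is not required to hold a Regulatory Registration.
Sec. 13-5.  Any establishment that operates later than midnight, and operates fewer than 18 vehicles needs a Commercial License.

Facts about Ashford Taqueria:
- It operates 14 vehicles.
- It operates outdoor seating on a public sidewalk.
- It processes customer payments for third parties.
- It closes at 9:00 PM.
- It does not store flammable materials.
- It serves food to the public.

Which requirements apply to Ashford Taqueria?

Food Handler Certificate, Operating Permit

Sec. 13-1. closes 9:00 PM, at/before 10:00 PM; vehicles 14 ≤ 21; processes customer payments for third parties → Regulatory Registration required.
Sec. 13-2. serves food to the public; operates outdoor seating on a public sidewalk → Food Handler Certificate required.
Sec. 13-3. operates outdoor seating on a public sidewalk; serves food to the public; closes 9:00 PM, after 8:00 PM → Operating Permit required.
Sec. 13-4. serves food to the public → exempt from Regulatory Registration.
Sec. 13-5. closes 9:00 PM, at/before midnight; vehicles 14 < 18 → Commercial License not required.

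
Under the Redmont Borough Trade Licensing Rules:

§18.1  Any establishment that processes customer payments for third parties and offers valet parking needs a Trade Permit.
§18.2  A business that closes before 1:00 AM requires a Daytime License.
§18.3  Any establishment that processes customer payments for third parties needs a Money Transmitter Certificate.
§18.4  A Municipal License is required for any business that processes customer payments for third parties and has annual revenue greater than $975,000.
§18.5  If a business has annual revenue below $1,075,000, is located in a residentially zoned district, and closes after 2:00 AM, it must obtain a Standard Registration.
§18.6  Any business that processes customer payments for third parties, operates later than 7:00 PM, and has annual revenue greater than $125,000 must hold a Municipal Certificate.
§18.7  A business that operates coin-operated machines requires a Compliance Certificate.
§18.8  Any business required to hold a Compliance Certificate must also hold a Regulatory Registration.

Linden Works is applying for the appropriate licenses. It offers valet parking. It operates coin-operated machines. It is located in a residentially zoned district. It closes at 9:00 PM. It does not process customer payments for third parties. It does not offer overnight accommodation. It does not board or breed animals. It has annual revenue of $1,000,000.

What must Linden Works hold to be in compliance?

§18.1 does not process customer payments for third parties; offers valet parking → Trade Permit not required.
§18.2 closes 9:00 PM, at/before 1:00 AM → Daytime License required.
§18.3 does not process customer payments for third parties → Money Transmitter Certificate not required.
§18.4 does not process customer payments for third parties; revenue $1,000,000 > $975,000 → Municipal License not required.
§18.5 revenue $1,000,000 < $1,075,000; is located in a residentially zoned district; closes 9:00 PM, at/before 2:00 AM → Standard Registration not required.
§18.6 does not process customer payments for third parties; closes 9:00 PM, after 7:00 PM; revenue $1,000,000 > $125,000 → Municipal Certificate not required.
§18.7 operates coin-operated machines → Compliance Certificate required.
§18.8 Compliance Certificate is required → Regulatory Registration also required.

Compliance Certificate, Daytime License, Regulatory Registration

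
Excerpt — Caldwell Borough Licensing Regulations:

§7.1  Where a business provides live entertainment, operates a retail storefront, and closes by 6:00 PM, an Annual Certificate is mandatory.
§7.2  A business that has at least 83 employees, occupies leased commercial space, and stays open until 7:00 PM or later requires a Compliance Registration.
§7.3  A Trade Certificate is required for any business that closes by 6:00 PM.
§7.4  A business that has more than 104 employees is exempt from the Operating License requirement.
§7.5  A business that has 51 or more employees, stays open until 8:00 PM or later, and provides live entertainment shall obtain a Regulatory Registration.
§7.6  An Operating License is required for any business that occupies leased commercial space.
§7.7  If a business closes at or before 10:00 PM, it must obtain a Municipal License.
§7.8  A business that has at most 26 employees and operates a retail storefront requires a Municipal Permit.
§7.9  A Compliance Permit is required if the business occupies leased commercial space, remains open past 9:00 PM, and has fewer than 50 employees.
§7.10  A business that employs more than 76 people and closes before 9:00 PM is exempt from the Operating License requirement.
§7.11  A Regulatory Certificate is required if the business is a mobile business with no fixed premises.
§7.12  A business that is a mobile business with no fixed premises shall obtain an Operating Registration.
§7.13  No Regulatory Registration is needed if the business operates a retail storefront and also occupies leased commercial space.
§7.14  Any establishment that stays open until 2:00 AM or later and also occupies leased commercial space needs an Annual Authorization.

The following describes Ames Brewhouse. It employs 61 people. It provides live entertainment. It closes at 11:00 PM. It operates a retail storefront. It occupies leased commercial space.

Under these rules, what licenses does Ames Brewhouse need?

§7.1 provides live entertainment; operates a retail storefront; closes 11:00 PM, after 6:00 PM → Annual Certificate not required.
§7.2 employees 61 < 83; occupies leased commercial space; closes 11:00 PM, after 7:00 PM → Compliance Registration not required.
§7.3 closes 11:00 PM, after 6:00 PM → Trade Certificate not required.
§7.4 employees 61 ≤ 104 → Operating License exemption does not apply.
§7.5 employees 61 ≥ 51; closes 11:00 PM, after 8:00 PM; provides live entertainment → Regulatory Registration required.
§7.6 occupies leased commercial space → Operating License required.
§7.7 closes 11:00 PM, after 10:00 PM → Municipal License not required.
§7.8 employees 61 > 26; operates a retail storefront → Municipal Permit not required.
§7.9 occupies leased commercial space; closes 11:00 PM, after 9:00 PM; employees 61 ≥ 50 → Compliance Permit not required.
§7.10 employees 61 ≤ 76; closes 11:00 PM, after 9:00 PM → Operating License exemption does not apply.
§7.11 occupies leased commercial space (not: is a mobile business with no fixed premises) → Regulatory Certificate not required.
§7.12 occupies leased commercial space (not: is a mobile business with no fixed premises) → Operating Registration not required.
§7.13 operates a retail storefront; occupies leased commercial space → exempt from Regulatory Registration.
§7.14 closes 11:00 PM, at/before 2:00 AM; occupies leased commercial space → Annual Authorization not required.

Operating License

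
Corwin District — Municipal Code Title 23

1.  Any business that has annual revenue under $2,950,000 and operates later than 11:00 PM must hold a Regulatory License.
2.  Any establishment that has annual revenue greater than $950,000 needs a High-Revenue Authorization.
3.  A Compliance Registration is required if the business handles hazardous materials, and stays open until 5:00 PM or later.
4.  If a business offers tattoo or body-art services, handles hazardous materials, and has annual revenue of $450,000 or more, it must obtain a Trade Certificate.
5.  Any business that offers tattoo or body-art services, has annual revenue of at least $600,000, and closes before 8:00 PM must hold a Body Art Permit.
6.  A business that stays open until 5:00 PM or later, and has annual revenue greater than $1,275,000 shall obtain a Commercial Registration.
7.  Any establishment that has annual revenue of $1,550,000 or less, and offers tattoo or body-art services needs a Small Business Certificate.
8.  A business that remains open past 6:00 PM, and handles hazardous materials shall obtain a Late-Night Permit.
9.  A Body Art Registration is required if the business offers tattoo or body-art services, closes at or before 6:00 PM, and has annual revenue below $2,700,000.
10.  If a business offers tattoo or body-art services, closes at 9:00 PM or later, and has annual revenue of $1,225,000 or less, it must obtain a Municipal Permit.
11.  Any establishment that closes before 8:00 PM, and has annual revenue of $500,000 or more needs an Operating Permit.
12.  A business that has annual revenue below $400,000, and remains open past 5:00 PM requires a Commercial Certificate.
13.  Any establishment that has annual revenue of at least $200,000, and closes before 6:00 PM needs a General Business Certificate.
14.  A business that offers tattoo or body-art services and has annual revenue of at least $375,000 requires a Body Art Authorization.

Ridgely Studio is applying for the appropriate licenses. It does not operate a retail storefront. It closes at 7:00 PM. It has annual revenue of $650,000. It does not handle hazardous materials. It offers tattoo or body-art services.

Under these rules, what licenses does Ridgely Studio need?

Body Art Authorization, Body Art Permit, Operating Permit, Small Business Certificate

1. revenue $650,000 < $2,950,000; closes 7:00 PM, at/before 11:00 PM → Regulatory License not required.
2. revenue $650,000 ≤ $950,000 → High-Revenue Authorization not required.
3. does not handle hazardous materials; closes 7:00 PM, after 5:00 PM → Compliance Registration not required.
4. offers tattoo or body-art services; does not handle hazardous materials; revenue $650,000 ≥ $450,000 → Trade Certificate not required.
5. offers tattoo or body-art services; revenue $650,000 ≥ $600,000; closes 7:00 PM, at/before 8:00 PM → Body Art Permit required.
6. closes 7:00 PM, after 5:00 PM; revenue $650,000 ≤ $1,275,000 → Commercial Registration not required.
7. revenue $650,000 ≤ $1,550,000; offers tattoo or body-art services → Small Business Certificate required.
8. closes 7:00 PM, after 6:00 PM; does not handle hazardous materials → Late-Night Permit not required.
9. offers tattoo or body-art services; closes 7:00 PM, after 6:00 PM; revenue $650,000 < $2,700,000 → Body Art Registration not required.
10. offers tattoo or body-art services; closes 7:00 PM, at/before 9:00 PM; revenue $650,000 ≤ $1,225,000 → Municipal Permit not required.
11. closes 7:00 PM, at/before 8:00 PM; revenue $650,000 ≥ $500,000 → Operating Permit required.
12. revenue $650,000 ≥ $400,000; closes 7:00 PM, after 5:00 PM → Commercial Certificate not required.
13. revenue $650,000 ≥ $200,000; closes 7:00 PM, after 6:00 PM → General Business Certificate not required.
14. offers tattoo or body-art services; revenue $650,000 ≥ $375,000 → Body Art Authorization required.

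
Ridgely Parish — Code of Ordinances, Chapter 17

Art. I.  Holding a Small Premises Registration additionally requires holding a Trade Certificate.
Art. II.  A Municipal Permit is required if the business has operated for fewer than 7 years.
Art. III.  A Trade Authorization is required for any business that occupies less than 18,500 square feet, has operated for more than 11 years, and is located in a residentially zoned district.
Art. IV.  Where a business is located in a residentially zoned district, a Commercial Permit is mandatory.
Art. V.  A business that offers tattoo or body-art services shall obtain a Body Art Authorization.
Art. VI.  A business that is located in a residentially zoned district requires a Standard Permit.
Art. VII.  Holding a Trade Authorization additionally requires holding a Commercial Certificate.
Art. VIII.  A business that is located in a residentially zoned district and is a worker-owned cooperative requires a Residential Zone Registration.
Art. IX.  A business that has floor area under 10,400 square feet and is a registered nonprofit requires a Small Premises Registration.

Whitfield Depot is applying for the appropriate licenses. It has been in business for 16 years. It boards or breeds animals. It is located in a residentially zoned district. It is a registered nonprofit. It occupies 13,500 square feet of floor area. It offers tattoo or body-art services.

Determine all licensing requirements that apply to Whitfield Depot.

Body Art Authorization, Commercial Certificate, Commercial Permit, Standard Permit, Trade Authorization

Art. I. Small Premises Registration is not required → no effect.
Art. II. years in business 16 ≥ 7 → Municipal Permit not required.
Art. III. floor area 13,500 square feet < 18,500 square feet; years in business 16 > 11; is located in a residentially zoned district → Trade Authorization required.
Art. IV. is located in a residentially zoned district → Commercial Permit required.
Art. V. offers tattoo or body-art services → Body Art Authorization required.
Art. VI. is located in a residentially zoned district → Standard Permit required.
Art. VII. Trade Authorization is required → Commercial Certificate also required.
Art. VIII. is located in a residentially zoned district; is a registered nonprofit (not: is a worker-owned cooperative) → Residential Zone Registration not required.
Art. IX. floor area 13,500 square feet ≥ 10,400 square feet; is a registered nonprofit → Small Premises Registration not required.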